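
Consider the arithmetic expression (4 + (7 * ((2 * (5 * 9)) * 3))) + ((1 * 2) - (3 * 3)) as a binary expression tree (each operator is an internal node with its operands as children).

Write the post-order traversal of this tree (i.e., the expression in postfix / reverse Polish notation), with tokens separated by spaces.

4 7 2 5 9 * * 3 * * + 1 2 * 3 3 * - +

Post-order on an expression tree gives postfix notation: for each operator, emit left operand, right operand, then the operator.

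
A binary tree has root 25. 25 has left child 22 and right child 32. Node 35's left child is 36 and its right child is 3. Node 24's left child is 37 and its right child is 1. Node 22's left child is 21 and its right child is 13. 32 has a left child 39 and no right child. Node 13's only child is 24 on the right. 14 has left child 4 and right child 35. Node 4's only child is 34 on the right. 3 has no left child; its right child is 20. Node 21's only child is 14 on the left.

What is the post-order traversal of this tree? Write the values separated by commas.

34, 4, 36, 20, 3, 35, 14, 21, 37, 1, 24, 13, 22, 39, 32, 25

Post-order visits the left subtree, then the right subtree, then the node.
At 25: go left to 22.
  At 22: go left to 21.
    At 21: go left to 14.
      At 14: go left to 4.
        At 4: no left child.
        At 4: go right to 34.
          34 is a leaf — visit 34.
        Visit 4.
      At 14: go right to 35.
        At 35: go left to 36.
          36 is a leaf — visit 36.
        At 35: go right to 3.
          At 3: no left child.
          At 3: go right to 20.
            20 is a leaf — visit 20.
          Visit 3.
        Visit 35.
      Visit 14.
    At 21: no right child.
    Visit 21.
  At 22: go right to 13.
    At 13: no left child.
    At 13: go right to 24.
      At 24: go left to 37.
        37 is a leaf — visit 37.
      At 24: go right to 1.
        1 is a leaf — visit 1.
      Visit 24.
    Visit 13.
  Visit 22.
At 25: go right to 32.
  At 32: go left to 39.
    39 is a leaf — visit 39.
  At 32: no right child.
  Visit 32.
Visit 25.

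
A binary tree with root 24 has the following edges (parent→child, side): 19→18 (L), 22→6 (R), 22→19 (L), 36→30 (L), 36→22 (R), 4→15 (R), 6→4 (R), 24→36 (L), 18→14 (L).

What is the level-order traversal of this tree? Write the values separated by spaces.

Level-order visits nodes level by level from the root, left to right within each level.
Level 0: 24
Level 1: 36
Level 2: 30, 22
Level 3: 19, 6
Level 4: 18, 4
Level 5: 14, 15

24 36 30 22 19 6 18 4 14 15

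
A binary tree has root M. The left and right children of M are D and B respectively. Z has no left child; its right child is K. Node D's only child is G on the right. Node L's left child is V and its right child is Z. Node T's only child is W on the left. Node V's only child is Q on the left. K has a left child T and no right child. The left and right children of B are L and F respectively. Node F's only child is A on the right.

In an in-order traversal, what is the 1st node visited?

In-order visits the left subtree, then the node, then the right subtree.
At M: go left to D.
  At D: no left child.
  Visit D.
  At D: go right to G.
    G is a leaf — visit G.
Visit M.
At M: go right to B.
  At B: go left to L.
    At L: go left to V.
      At V: go left to Q.
        Q is a leaf — visit Q.
      Visit V.
      At V: no right child.
    Visit L.
    At L: go right to Z.
      At Z: no left child.
      Visit Z.
      At Z: go right to K.
        At K: go left to T.
          At T: go left to W.
            W is a leaf — visit W.
          Visit T.
          At T: no right child.
        Visit K.
        At K: no right child.
  Visit B.
  At B: go right to F.
    At F: no left child.
    Visit F.
    At F: go right to A.
      A is a leaf — visit A.
Full in-order sequence: D, G, M, Q, V, L, Z, W, T, K, B, F, A.

D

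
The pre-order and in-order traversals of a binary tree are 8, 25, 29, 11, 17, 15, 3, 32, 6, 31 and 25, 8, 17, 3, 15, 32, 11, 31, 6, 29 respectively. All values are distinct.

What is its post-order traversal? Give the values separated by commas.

25, 3, 32, 15, 17, 31, 6, 11, 29, 8

The first element of pre-order is the root; it splits in-order into left and right subtrees.
Root 8: left subtree has 1 node {25}, right has 8 {17, 3, 15, 32, 11, 31, 6, 29}.
  Root 29: left subtree has 7 nodes {17, 3, 15, 32, 11, 31, 6}, right has 0 { }.
    Root 11: left subtree has 4 nodes {17, 3, 15, 32}, right has 2 {31, 6}.
      Root 17: left subtree has 0 nodes { }, right has 3 {3, 15, 32}.
        Root 15: left subtree has 1 node {3}, right has 1 {32}.
      Root 6: left subtree has 1 node {31}, right has 0 { }.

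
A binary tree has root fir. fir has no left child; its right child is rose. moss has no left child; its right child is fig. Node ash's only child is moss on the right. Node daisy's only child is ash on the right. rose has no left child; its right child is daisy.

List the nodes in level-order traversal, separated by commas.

Level-order visits nodes level by level from the root, left to right within each level.
Level 0: fir
Level 1: rose
Level 2: daisy
Level 3: ash
Level 4: moss
Level 5: fig

fir, rose, daisy, ash, moss, fig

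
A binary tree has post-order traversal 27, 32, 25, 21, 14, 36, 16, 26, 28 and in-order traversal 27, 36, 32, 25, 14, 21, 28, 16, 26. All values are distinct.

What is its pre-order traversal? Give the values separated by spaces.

The last element of post-order is the root; it splits in-order into left and right subtrees.
Root 28: left subtree has 6 nodes {27, 36, 32, 25, 14, 21}, right has 2 {16, 26}.
  Root 36: left subtree has 1 node {27}, right has 4 {32, 25, 14, 21}.
    Root 14: left subtree has 2 nodes {32, 25}, right has 1 {21}.
      Root 25: left subtree has 1 node {32}, right has 0 { }.
  Root 26: left subtree has 1 node {16}, right has 0 { }.

28 36 27 14 25 32 21 26 16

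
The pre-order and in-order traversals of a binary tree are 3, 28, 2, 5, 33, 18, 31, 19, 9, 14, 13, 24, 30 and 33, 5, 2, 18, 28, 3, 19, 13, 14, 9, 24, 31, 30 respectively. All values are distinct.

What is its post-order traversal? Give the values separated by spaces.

33 5 18 2 28 13 14 24 9 19 30 31 3

The first element of pre-order is the root; it splits in-order into left and right subtrees.
Root 3: left subtree has 5 nodes {33, 5, 2, 18, 28}, right has 7 {19, 13, 14, 9, 24, 31, 30}.
  Root 28: left subtree has 4 nodes {33, 5, 2, 18}, right has 0 { }.
    Root 2: left subtree has 2 nodes {33, 5}, right has 1 {18}.
      Root 5: left subtree has 1 node {33}, right has 0 { }.
  Root 31: left subtree has 5 nodes {19, 13, 14, 9, 24}, right has 1 {30}.
    Root 19: left subtree has 0 nodes { }, right has 4 {13, 14, 9, 24}.
      Root 9: left subtree has 2 nodes {13, 14}, right has 1 {24}.
        Root 14: left subtree has 1 node {13}, right has 0 { }.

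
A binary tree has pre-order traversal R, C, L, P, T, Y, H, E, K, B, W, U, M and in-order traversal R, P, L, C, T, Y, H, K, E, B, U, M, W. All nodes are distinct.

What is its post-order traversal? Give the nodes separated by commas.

P, L, K, M, U, W, B, E, H, Y, T, C, R

The first element of pre-order is the root; it splits in-order into left and right subtrees.
Root R: left subtree has 0 nodes { }, right has 12 {P, L, C, T, Y, H, K, E, B, U, M, W}.
  Root C: left subtree has 2 nodes {P, L}, right has 9 {T, Y, H, K, E, B, U, M, W}.
    Root L: left subtree has 1 node {P}, right has 0 { }.
    Root T: left subtree has 0 nodes { }, right has 8 {Y, H, K, E, B, U, M, W}.
      Root Y: left subtree has 0 nodes { }, right has 7 {H, K, E, B, U, M, W}.
        Root H: left subtree has 0 nodes { }, right has 6 {K, E, B, U, M, W}.
          Root E: left subtree has 1 node {K}, right has 4 {B, U, M, W}.
            Root B: left subtree has 0 nodes { }, right has 3 {U, M, W}.
              Root W: left subtree has 2 nodes {U, M}, right has 0 { }.
                Root U: left subtree has 0 nodes { }, right has 1 {M}.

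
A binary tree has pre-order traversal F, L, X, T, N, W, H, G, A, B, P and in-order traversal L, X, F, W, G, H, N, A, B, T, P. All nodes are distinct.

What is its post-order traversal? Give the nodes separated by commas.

X, L, G, H, W, B, A, N, P, T, F

The first element of pre-order is the root; it splits in-order into left and right subtrees.
Root F: left subtree has 2 nodes {L, X}, right has 8 {W, G, H, N, A, B, T, P}.
  Root L: left subtree has 0 nodes { }, right has 1 {X}.
  Root T: left subtree has 6 nodes {W, G, H, N, A, B}, right has 1 {P}.
    Root N: left subtree has 3 nodes {W, G, H}, right has 2 {A, B}.
      Root W: left subtree has 0 nodes { }, right has 2 {G, H}.
        Root H: left subtree has 1 node {G}, right has 0 { }.
      Root A: left subtree has 0 nodes { }, right has 1 {B}.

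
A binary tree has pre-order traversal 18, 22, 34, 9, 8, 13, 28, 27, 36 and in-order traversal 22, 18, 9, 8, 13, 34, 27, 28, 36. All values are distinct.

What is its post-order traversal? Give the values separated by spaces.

The first element of pre-order is the root; it splits in-order into left and right subtrees.
Root 18: left subtree has 1 node {22}, right has 7 {9, 8, 13, 34, 27, 28, 36}.
  Root 34: left subtree has 3 nodes {9, 8, 13}, right has 3 {27, 28, 36}.
    Root 9: left subtree has 0 nodes { }, right has 2 {8, 13}.
      Root 8: left subtree has 0 nodes { }, right has 1 {13}.
    Root 28: left subtree has 1 node {27}, right has 1 {36}.

22 13 8 9 27 36 28 34 18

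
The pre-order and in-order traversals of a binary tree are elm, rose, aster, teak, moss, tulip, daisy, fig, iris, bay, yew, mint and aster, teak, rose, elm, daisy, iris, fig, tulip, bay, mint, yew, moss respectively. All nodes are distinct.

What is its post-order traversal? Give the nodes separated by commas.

teak, aster, rose, iris, fig, daisy, mint, yew, bay, tulip, moss, elm

The first element of pre-order is the root; it splits in-order into left and right subtrees.
Root elm: left subtree has 3 nodes {aster, teak, rose}, right has 8 {daisy, iris, fig, tulip, bay, mint, yew, moss}.
  Root rose: left subtree has 2 nodes {aster, teak}, right has 0 { }.
    Root aster: left subtree has 0 nodes { }, right has 1 {teak}.
  Root moss: left subtree has 7 nodes {daisy, iris, fig, tulip, bay, mint, yew}, right has 0 { }.
    Root tulip: left subtree has 3 nodes {daisy, iris, fig}, right has 3 {bay, mint, yew}.
      Root daisy: left subtree has 0 nodes { }, right has 2 {iris, fig}.
        Root fig: left subtree has 1 node {iris}, right has 0 { }.
      Root bay: left subtree has 0 nodes { }, right has 2 {mint, yew}.
        Root yew: left subtree has 1 node {mint}, right has 0 { }.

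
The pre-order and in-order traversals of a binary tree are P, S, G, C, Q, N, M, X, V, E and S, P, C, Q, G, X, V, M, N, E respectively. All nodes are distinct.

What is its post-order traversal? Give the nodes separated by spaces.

The first element of pre-order is the root; it splits in-order into left and right subtrees.
Root P: left subtree has 1 node {S}, right has 8 {C, Q, G, X, V, M, N, E}.
  Root G: left subtree has 2 nodes {C, Q}, right has 5 {X, V, M, N, E}.
    Root C: left subtree has 0 nodes { }, right has 1 {Q}.
    Root N: left subtree has 3 nodes {X, V, M}, right has 1 {E}.
      Root M: left subtree has 2 nodes {X, V}, right has 0 { }.
        Root X: left subtree has 0 nodes { }, right has 1 {V}.

S Q C V X M E N G P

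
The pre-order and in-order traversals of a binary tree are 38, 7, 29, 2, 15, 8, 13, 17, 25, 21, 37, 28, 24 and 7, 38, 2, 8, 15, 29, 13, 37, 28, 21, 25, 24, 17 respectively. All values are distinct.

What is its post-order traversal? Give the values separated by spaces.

7 8 15 2 28 37 21 24 25 17 13 29 38

The first element of pre-order is the root; it splits in-order into left and right subtrees.
Root 38: left subtree has 1 node {7}, right has 11 {2, 8, 15, 29, 13, 37, 28, 21, 25, 24, 17}.
  Root 29: left subtree has 3 nodes {2, 8, 15}, right has 7 {13, 37, 28, 21, 25, 24, 17}.
    Root 2: left subtree has 0 nodes { }, right has 2 {8, 15}.
      Root 15: left subtree has 1 node {8}, right has 0 { }.
    Root 13: left subtree has 0 nodes { }, right has 6 {37, 28, 21, 25, 24, 17}.
      Root 17: left subtree has 5 nodes {37, 28, 21, 25, 24}, right has 0 { }.
        Root 25: left subtree has 3 nodes {37, 28, 21}, right has 1 {24}.
          Root 21: left subtree has 2 nodes {37, 28}, right has 0 { }.
            Root 37: left subtree has 0 nodes { }, right has 1 {28}.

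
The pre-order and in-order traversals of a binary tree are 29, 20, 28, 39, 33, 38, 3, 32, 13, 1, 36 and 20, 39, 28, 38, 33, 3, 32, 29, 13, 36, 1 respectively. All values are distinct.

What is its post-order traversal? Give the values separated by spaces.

The first element of pre-order is the root; it splits in-order into left and right subtrees.
Root 29: left subtree has 7 nodes {20, 39, 28, 38, 33, 3, 32}, right has 3 {13, 36, 1}.
  Root 20: left subtree has 0 nodes { }, right has 6 {39, 28, 38, 33, 3, 32}.
    Root 28: left subtree has 1 node {39}, right has 4 {38, 33, 3, 32}.
      Root 33: left subtree has 1 node {38}, right has 2 {3, 32}.
        Root 3: left subtree has 0 nodes { }, right has 1 {32}.
  Root 13: left subtree has 0 nodes { }, right has 2 {36, 1}.
    Root 1: left subtree has 1 node {36}, right has 0 { }.

39 38 32 3 33 28 20 36 1 13 29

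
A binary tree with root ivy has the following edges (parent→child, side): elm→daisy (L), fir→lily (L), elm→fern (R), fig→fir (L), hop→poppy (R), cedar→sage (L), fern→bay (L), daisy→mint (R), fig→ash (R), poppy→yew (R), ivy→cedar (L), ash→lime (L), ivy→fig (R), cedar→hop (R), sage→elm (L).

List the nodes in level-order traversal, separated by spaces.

ivy cedar fig sage hop fir ash elm poppy lily lime daisy fern yew mint bay

Level-order visits nodes level by level from the root, left to right within each level.
Level 0: ivy
Level 1: cedar, fig
Level 2: sage, hop, fir, ash
Level 3: elm, poppy, lily, lime
Level 4: daisy, fern, yew
Level 5: mint, bay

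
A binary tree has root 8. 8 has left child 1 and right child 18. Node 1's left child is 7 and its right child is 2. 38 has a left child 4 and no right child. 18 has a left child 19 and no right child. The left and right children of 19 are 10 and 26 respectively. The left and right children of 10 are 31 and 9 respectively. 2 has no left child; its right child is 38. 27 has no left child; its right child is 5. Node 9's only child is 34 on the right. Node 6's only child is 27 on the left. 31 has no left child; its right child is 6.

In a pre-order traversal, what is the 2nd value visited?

Pre-order visits the node, then its left subtree, then its right subtree.
Visit 8.
At 8: go left to 1.
  Visit 1.
  At 1: go left to 7.
    7 is a leaf — visit 7.
  At 1: go right to 2.
    Visit 2.
    At 2: no left child.
    At 2: go right to 38.
      Visit 38.
      At 38: go left to 4.
        4 is a leaf — visit 4.
      At 38: no right child.
At 8: go right to 18.
  Visit 18.
  At 18: go left to 19.
    Visit 19.
    At 19: go left to 10.
      Visit 10.
      At 10: go left to 31.
        Visit 31.
        At 31: no left child.
        At 31: go right to 6.
          Visit 6.
          At 6: go left to 27.
            Visit 27.
            At 27: no left child.
            At 27: go right to 5.
              5 is a leaf — visit 5.
          At 6: no right child.
      At 10: go right to 9.
        Visit 9.
        At 9: no left child.
        At 9: go right to 34.
          34 is a leaf — visit 34.
    At 19: go right to 26.
      26 is a leaf — visit 26.
  At 18: no right child.
Full pre-order sequence: 8, 1, 7, 2, 38, 4, 18, 19, 10, 31, 6, 27, 5, 9, 34, 26.

1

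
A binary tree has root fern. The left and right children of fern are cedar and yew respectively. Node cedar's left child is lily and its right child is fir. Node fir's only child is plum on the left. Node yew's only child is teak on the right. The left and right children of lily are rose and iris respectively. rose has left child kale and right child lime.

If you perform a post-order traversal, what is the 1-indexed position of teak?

9

Post-order visits the left subtree, then the right subtree, then the node.
At fern: go left to cedar.
  At cedar: go left to lily.
    At lily: go left to rose.
      At rose: go left to kale.
        kale is a leaf — visit kale.
      At rose: go right to lime.
        lime is a leaf — visit lime.
      Visit rose.
    At lily: go right to iris.
      iris is a leaf — visit iris.
    Visit lily.
  At cedar: go right to fir.
    At fir: go left to plum.
      plum is a leaf — visit plum.
    At fir: no right child.
    Visit fir.
  Visit cedar.
At fern: go right to yew.
  At yew: no left child.
  At yew: go right to teak.
    teak is a leaf — visit teak.
  Visit yew.
Visit fern.
Full post-order sequence: kale, lime, rose, iris, lily, plum, fir, cedar, teak, yew, fern.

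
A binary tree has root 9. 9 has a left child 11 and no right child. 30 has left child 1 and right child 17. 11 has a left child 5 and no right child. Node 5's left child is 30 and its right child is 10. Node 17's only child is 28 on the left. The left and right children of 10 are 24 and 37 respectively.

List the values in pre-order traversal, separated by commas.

9, 11, 5, 30, 1, 17, 28, 10, 24, 37

Pre-order visits the node, then its left subtree, then its right subtree.
Visit 9.
At 9: go left to 11.
  Visit 11.
  At 11: go left to 5.
    Visit 5.
    At 5: go left to 30.
      Visit 30.
      At 30: go left to 1.
        1 is a leaf — visit 1.
      At 30: go right to 17.
        Visit 17.
        At 17: go left to 28.
          28 is a leaf — visit 28.
        At 17: no right child.
    At 5: go right to 10.
      Visit 10.
      At 10: go left to 24.
        24 is a leaf — visit 24.
      At 10: go right to 37.
        37 is a leaf — visit 37.
  At 11: no right child.
At 9: no right child.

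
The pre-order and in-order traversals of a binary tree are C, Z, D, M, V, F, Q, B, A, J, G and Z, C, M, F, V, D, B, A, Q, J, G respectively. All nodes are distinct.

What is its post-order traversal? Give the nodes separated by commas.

Z, F, V, M, A, B, G, J, Q, D, C

The first element of pre-order is the root; it splits in-order into left and right subtrees.
Root C: left subtree has 1 node {Z}, right has 9 {M, F, V, D, B, A, Q, J, G}.
  Root D: left subtree has 3 nodes {M, F, V}, right has 5 {B, A, Q, J, G}.
    Root M: left subtree has 0 nodes { }, right has 2 {F, V}.
      Root V: left subtree has 1 node {F}, right has 0 { }.
    Root Q: left subtree has 2 nodes {B, A}, right has 2 {J, G}.
      Root B: left subtree has 0 nodes { }, right has 1 {A}.
      Root J: left subtree has 0 nodes { }, right has 1 {G}.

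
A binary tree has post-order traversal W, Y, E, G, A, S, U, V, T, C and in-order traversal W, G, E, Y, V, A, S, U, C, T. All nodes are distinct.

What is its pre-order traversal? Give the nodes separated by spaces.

C V G W E Y U S A T

The last element of post-order is the root; it splits in-order into left and right subtrees.
Root C: left subtree has 8 nodes {W, G, E, Y, V, A, S, U}, right has 1 {T}.
  Root V: left subtree has 4 nodes {W, G, E, Y}, right has 3 {A, S, U}.
    Root G: left subtree has 1 node {W}, right has 2 {E, Y}.
      Root E: left subtree has 0 nodes { }, right has 1 {Y}.
    Root U: left subtree has 2 nodes {A, S}, right has 0 { }.
      Root S: left subtree has 1 node {A}, right has 0 { }.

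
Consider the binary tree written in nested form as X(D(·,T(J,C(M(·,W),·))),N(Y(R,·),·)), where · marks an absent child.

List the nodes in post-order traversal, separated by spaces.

Post-order visits the left subtree, then the right subtree, then the node.
At X: go left to D.
  At D: no left child.
  At D: go right to T.
    At T: go left to J.
      J is a leaf — visit J.
    At T: go right to C.
      At C: go left to M.
        At M: no left child.
        At M: go right to W.
          W is a leaf — visit W.
        Visit M.
      At C: no right child.
      Visit C.
    Visit T.
  Visit D.
At X: go right to N.
  At N: go left to Y.
    At Y: go left to R.
      R is a leaf — visit R.
    At Y: no right child.
    Visit Y.
  At N: no right child.
  Visit N.
Visit X.

J W M C T D R Y N X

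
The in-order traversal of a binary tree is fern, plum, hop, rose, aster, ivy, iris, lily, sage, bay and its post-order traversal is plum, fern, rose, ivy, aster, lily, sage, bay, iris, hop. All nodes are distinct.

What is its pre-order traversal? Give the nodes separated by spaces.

hop fern plum iris aster rose ivy bay sage lily

The last element of post-order is the root; it splits in-order into left and right subtrees.
Root hop: left subtree has 2 nodes {fern, plum}, right has 7 {rose, aster, ivy, iris, lily, sage, bay}.
  Root fern: left subtree has 0 nodes { }, right has 1 {plum}.
  Root iris: left subtree has 3 nodes {rose, aster, ivy}, right has 3 {lily, sage, bay}.
    Root aster: left subtree has 1 node {rose}, right has 1 {ivy}.
    Root bay: left subtree has 2 nodes {lily, sage}, right has 0 { }.
      Root sage: left subtree has 1 node {lily}, right has 0 { }.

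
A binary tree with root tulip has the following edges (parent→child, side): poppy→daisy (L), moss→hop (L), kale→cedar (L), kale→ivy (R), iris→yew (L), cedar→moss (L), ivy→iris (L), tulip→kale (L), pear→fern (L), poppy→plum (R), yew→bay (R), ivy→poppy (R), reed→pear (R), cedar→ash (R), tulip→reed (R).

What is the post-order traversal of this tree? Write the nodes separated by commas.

hop, moss, ash, cedar, bay, yew, iris, daisy, plum, poppy, ivy, kale, fern, pear, reed, tulip

Post-order visits the left subtree, then the right subtree, then the node.
At tulip: go left to kale.
  At kale: go left to cedar.
    At cedar: go left to moss.
      At moss: go left to hop.
        hop is a leaf — visit hop.
      At moss: no right child.
      Visit moss.
    At cedar: go right to ash.
      ash is a leaf — visit ash.
    Visit cedar.
  At kale: go right to ivy.
    At ivy: go left to iris.
      At iris: go left to yew.
        At yew: no left child.
        At yew: go right to bay.
          bay is a leaf — visit bay.
        Visit yew.
      At iris: no right child.
      Visit iris.
    At ivy: go right to poppy.
      At poppy: go left to daisy.
        daisy is a leaf — visit daisy.
      At poppy: go right to plum.
        plum is a leaf — visit plum.
      Visit poppy.
    Visit ivy.
  Visit kale.
At tulip: go right to reed.
  At reed: no left child.
  At reed: go right to pear.
    At pear: go left to fern.
      fern is a leaf — visit fern.
    At pear: no right child.
    Visit pear.
  Visit reed.
Visit tulip.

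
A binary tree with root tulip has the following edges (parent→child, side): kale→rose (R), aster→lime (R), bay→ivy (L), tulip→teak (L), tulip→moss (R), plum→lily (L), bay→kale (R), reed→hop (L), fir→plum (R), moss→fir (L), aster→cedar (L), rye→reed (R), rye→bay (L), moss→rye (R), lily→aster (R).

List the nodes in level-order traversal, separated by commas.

Level-order visits nodes level by level from the root, left to right within each level.
Level 0: tulip
Level 1: teak, moss
Level 2: fir, rye
Level 3: plum, bay, reed
Level 4: lily, ivy, kale, hop
Level 5: aster, rose
Level 6: cedar, lime

tulip, teak, moss, fir, rye, plum, bay, reed, lily, ivy, kale, hop, aster, rose, cedar, lime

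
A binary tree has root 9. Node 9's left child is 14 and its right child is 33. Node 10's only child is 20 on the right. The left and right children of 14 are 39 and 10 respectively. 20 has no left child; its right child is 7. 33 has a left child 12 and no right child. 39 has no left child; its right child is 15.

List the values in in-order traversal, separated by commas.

39, 15, 14, 10, 20, 7, 9, 12, 33

In-order visits the left subtree, then the node, then the right subtree.
At 9: go left to 14.
  At 14: go left to 39.
    At 39: no left child.
    Visit 39.
    At 39: go right to 15.
      15 is a leaf — visit 15.
  Visit 14.
  At 14: go right to 10.
    At 10: no left child.
    Visit 10.
    At 10: go right to 20.
      At 20: no left child.
      Visit 20.
      At 20: go right to 7.
        7 is a leaf — visit 7.
Visit 9.
At 9: go right to 33.
  At 33: go left to 12.
    12 is a leaf — visit 12.
  Visit 33.
  At 33: no right child.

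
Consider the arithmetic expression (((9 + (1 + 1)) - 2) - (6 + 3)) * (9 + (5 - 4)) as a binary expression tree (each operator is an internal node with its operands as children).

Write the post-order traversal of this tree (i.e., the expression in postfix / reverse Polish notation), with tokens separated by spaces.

9 1 1 + + 2 - 6 3 + - 9 5 4 - + *

Post-order on an expression tree gives postfix notation: for each operator, emit left operand, right operand, then the operator.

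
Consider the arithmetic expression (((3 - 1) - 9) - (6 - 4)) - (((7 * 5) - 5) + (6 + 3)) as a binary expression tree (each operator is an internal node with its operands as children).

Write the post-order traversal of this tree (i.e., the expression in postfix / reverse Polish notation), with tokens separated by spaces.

Post-order on an expression tree gives postfix notation: for each operator, emit left operand, right operand, then the operator.

3 1 - 9 - 6 4 - - 7 5 * 5 - 6 3 + + -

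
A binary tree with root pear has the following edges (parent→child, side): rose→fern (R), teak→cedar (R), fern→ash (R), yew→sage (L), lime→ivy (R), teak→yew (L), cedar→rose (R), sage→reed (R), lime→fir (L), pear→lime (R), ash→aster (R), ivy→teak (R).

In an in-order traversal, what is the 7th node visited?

yew

In-order visits the left subtree, then the node, then the right subtree.
At pear: no left child.
Visit pear.
At pear: go right to lime.
  At lime: go left to fir.
    fir is a leaf — visit fir.
  Visit lime.
  At lime: go right to ivy.
    At ivy: no left child.
    Visit ivy.
    At ivy: go right to teak.
      At teak: go left to yew.
        At yew: go left to sage.
          At sage: no left child.
          Visit sage.
          At sage: go right to reed.
            reed is a leaf — visit reed.
        Visit yew.
        At yew: no right child.
      Visit teak.
      At teak: go right to cedar.
        At cedar: no left child.
        Visit cedar.
        At cedar: go right to rose.
          At rose: no left child.
          Visit rose.
          At rose: go right to fern.
            At fern: no left child.
            Visit fern.
            At fern: go right to ash.
              At ash: no left child.
              Visit ash.
              At ash: go right to aster.
                aster is a leaf — visit aster.
Full in-order sequence: pear, fir, lime, ivy, sage, reed, yew, teak, cedar, rose, fern, ash, aster.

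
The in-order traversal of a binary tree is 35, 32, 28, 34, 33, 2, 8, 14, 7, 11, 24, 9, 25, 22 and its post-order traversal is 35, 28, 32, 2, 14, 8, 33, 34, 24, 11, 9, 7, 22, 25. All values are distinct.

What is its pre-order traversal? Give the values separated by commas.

The last element of post-order is the root; it splits in-order into left and right subtrees.
Root 25: left subtree has 12 nodes {35, 32, 28, 34, 33, 2, 8, 14, 7, 11, 24, 9}, right has 1 {22}.
  Root 7: left subtree has 8 nodes {35, 32, 28, 34, 33, 2, 8, 14}, right has 3 {11, 24, 9}.
    Root 34: left subtree has 3 nodes {35, 32, 28}, right has 4 {33, 2, 8, 14}.
      Root 32: left subtree has 1 node {35}, right has 1 {28}.
      Root 33: left subtree has 0 nodes { }, right has 3 {2, 8, 14}.
        Root 8: left subtree has 1 node {2}, right has 1 {14}.
    Root 9: left subtree has 2 nodes {11, 24}, right has 0 { }.
      Root 11: left subtree has 0 nodes { }, right has 1 {24}.

25, 7, 34, 32, 35, 28, 33, 8, 2, 14, 9, 11, 24, 22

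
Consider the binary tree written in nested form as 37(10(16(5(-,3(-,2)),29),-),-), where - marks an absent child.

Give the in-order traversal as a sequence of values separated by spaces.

5 3 2 16 29 10 37

In-order visits the left subtree, then the node, then the right subtree.
At 37: go left to 10.
  At 10: go left to 16.
    At 16: go left to 5.
      At 5: no left child.
      Visit 5.
      At 5: go right to 3.
        At 3: no left child.
        Visit 3.
        At 3: go right to 2.
          2 is a leaf — visit 2.
    Visit 16.
    At 16: go right to 29.
      29 is a leaf — visit 29.
  Visit 10.
  At 10: no right child.
Visit 37.
At 37: no right child.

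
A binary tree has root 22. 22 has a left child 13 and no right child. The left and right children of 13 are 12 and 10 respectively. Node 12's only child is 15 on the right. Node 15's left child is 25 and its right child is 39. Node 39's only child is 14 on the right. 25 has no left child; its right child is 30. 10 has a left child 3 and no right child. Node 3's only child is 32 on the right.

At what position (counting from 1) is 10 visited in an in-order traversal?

10

In-order visits the left subtree, then the node, then the right subtree.
At 22: go left to 13.
  At 13: go left to 12.
    At 12: no left child.
    Visit 12.
    At 12: go right to 15.
      At 15: go left to 25.
        At 25: no left child.
        Visit 25.
        At 25: go right to 30.
          30 is a leaf — visit 30.
      Visit 15.
      At 15: go right to 39.
        At 39: no left child.
        Visit 39.
        At 39: go right to 14.
          14 is a leaf — visit 14.
  Visit 13.
  At 13: go right to 10.
    At 10: go left to 3.
      At 3: no left child.
      Visit 3.
      At 3: go right to 32.
        32 is a leaf — visit 32.
    Visit 10.
    At 10: no right child.
Visit 22.
At 22: no right child.
Full in-order sequence: 12, 25, 30, 15, 39, 14, 13, 3, 32, 10, 22.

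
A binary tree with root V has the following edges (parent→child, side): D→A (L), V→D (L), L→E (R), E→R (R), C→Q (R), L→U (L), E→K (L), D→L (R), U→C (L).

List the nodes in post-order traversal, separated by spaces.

Post-order visits the left subtree, then the right subtree, then the node.
At V: go left to D.
  At D: go left to A.
    A is a leaf — visit A.
  At D: go right to L.
    At L: go left to U.
      At U: go left to C.
        At C: no left child.
        At C: go right to Q.
          Q is a leaf — visit Q.
        Visit C.
      At U: no right child.
      Visit U.
    At L: go right to E.
      At E: go left to K.
        K is a leaf — visit K.
      At E: go right to R.
        R is a leaf — visit R.
      Visit E.
    Visit L.
  Visit D.
At V: no right child.
Visit V.

A Q C U K R E L D V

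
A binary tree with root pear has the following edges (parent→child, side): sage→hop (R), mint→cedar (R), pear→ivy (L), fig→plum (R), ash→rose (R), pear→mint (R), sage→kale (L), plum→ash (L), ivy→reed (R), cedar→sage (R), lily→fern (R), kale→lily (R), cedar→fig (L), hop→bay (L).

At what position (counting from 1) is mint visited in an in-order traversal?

In-order visits the left subtree, then the node, then the right subtree.
At pear: go left to ivy.
  At ivy: no left child.
  Visit ivy.
  At ivy: go right to reed.
    reed is a leaf — visit reed.
Visit pear.
At pear: go right to mint.
  At mint: no left child.
  Visit mint.
  At mint: go right to cedar.
    At cedar: go left to fig.
      At fig: no left child.
      Visit fig.
      At fig: go right to plum.
        At plum: go left to ash.
          At ash: no left child.
          Visit ash.
          At ash: go right to rose.
            rose is a leaf — visit rose.
        Visit plum.
        At plum: no right child.
    Visit cedar.
    At cedar: go right to sage.
      At sage: go left to kale.
        At kale: no left child.
        Visit kale.
        At kale: go right to lily.
          At lily: no left child.
          Visit lily.
          At lily: go right to fern.
            fern is a leaf — visit fern.
      Visit sage.
      At sage: go right to hop.
        At hop: go left to bay.
          bay is a leaf — visit bay.
        Visit hop.
        At hop: no right child.
Full in-order sequence: ivy, reed, pear, mint, fig, ash, rose, plum, cedar, kale, lily, fern, sage, bay, hop.

4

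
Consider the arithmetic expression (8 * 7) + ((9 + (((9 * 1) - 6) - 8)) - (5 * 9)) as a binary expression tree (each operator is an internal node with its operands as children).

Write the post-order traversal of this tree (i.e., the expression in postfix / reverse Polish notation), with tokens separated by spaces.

8 7 * 9 9 1 * 6 - 8 - + 5 9 * - +

Post-order on an expression tree gives postfix notation: for each operator, emit left operand, right operand, then the operator.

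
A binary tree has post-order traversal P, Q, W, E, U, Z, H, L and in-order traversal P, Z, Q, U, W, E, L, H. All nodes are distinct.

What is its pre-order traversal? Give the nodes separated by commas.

L, Z, P, U, Q, E, W, H

The last element of post-order is the root; it splits in-order into left and right subtrees.
Root L: left subtree has 6 nodes {P, Z, Q, U, W, E}, right has 1 {H}.
  Root Z: left subtree has 1 node {P}, right has 4 {Q, U, W, E}.
    Root U: left subtree has 1 node {Q}, right has 2 {W, E}.
      Root E: left subtree has 1 node {W}, right has 0 { }.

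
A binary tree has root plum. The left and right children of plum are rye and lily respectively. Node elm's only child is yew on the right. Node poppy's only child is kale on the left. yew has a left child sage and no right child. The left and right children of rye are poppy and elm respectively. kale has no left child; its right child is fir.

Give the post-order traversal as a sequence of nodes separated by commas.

fir, kale, poppy, sage, yew, elm, rye, lily, plum

Post-order visits the left subtree, then the right subtree, then the node.
At plum: go left to rye.
  At rye: go left to poppy.
    At poppy: go left to kale.
      At kale: no left child.
      At kale: go right to fir.
        fir is a leaf — visit fir.
      Visit kale.
    At poppy: no right child.
    Visit poppy.
  At rye: go right to elm.
    At elm: no left child.
    At elm: go right to yew.
      At yew: go left to sage.
        sage is a leaf — visit sage.
      At yew: no right child.
      Visit yew.
    Visit elm.
  Visit rye.
At plum: go right to lily.
  lily is a leaf — visit lily.
Visit plum.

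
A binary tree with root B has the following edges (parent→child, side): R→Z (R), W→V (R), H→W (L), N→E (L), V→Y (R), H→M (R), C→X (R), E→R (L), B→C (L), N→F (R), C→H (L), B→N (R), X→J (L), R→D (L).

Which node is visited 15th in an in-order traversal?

F

In-order visits the left subtree, then the node, then the right subtree.
At B: go left to C.
  At C: go left to H.
    At H: go left to W.
      At W: no left child.
      Visit W.
      At W: go right to V.
        At V: no left child.
        Visit V.
        At V: go right to Y.
          Y is a leaf — visit Y.
    Visit H.
    At H: go right to M.
      M is a leaf — visit M.
  Visit C.
  At C: go right to X.
    At X: go left to J.
      J is a leaf — visit J.
    Visit X.
    At X: no right child.
Visit B.
At B: go right to N.
  At N: go left to E.
    At E: go left to R.
      At R: go left to D.
        D is a leaf — visit D.
      Visit R.
      At R: go right to Z.
        Z is a leaf — visit Z.
    Visit E.
    At E: no right child.
  Visit N.
  At N: go right to F.
    F is a leaf — visit F.
Full in-order sequence: W, V, Y, H, M, C, J, X, B, D, R, Z, E, N, F.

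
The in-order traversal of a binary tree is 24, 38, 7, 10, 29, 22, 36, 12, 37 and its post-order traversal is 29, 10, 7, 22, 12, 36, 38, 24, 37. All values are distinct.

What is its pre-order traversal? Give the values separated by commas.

37, 24, 38, 36, 22, 7, 10, 29, 12

The last element of post-order is the root; it splits in-order into left and right subtrees.
Root 37: left subtree has 8 nodes {24, 38, 7, 10, 29, 22, 36, 12}, right has 0 { }.
  Root 24: left subtree has 0 nodes { }, right has 7 {38, 7, 10, 29, 22, 36, 12}.
    Root 38: left subtree has 0 nodes { }, right has 6 {7, 10, 29, 22, 36, 12}.
      Root 36: left subtree has 4 nodes {7, 10, 29, 22}, right has 1 {12}.
        Root 22: left subtree has 3 nodes {7, 10, 29}, right has 0 { }.
          Root 7: left subtree has 0 nodes { }, right has 2 {10, 29}.
            Root 10: left subtree has 0 nodes { }, right has 1 {29}.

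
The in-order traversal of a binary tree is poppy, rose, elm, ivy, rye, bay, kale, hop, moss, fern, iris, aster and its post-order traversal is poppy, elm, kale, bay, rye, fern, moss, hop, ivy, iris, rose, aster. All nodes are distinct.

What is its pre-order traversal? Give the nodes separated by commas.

The last element of post-order is the root; it splits in-order into left and right subtrees.
Root aster: left subtree has 11 nodes {poppy, rose, elm, ivy, rye, bay, kale, hop, moss, fern, iris}, right has 0 { }.
  Root rose: left subtree has 1 node {poppy}, right has 9 {elm, ivy, rye, bay, kale, hop, moss, fern, iris}.
    Root iris: left subtree has 8 nodes {elm, ivy, rye, bay, kale, hop, moss, fern}, right has 0 { }.
      Root ivy: left subtree has 1 node {elm}, right has 6 {rye, bay, kale, hop, moss, fern}.
        Root hop: left subtree has 3 nodes {rye, bay, kale}, right has 2 {moss, fern}.
          Root rye: left subtree has 0 nodes { }, right has 2 {bay, kale}.
            Root bay: left subtree has 0 nodes { }, right has 1 {kale}.
          Root moss: left subtree has 0 nodes { }, right has 1 {fern}.

aster, rose, poppy, iris, ivy, elm, hop, rye, bay, kale, moss, fern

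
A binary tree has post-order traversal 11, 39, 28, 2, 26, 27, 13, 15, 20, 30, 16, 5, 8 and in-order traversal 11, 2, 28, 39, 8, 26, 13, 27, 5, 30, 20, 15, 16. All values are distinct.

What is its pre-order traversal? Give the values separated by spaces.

The last element of post-order is the root; it splits in-order into left and right subtrees.
Root 8: left subtree has 4 nodes {11, 2, 28, 39}, right has 8 {26, 13, 27, 5, 30, 20, 15, 16}.
  Root 2: left subtree has 1 node {11}, right has 2 {28, 39}.
    Root 28: left subtree has 0 nodes { }, right has 1 {39}.
  Root 5: left subtree has 3 nodes {26, 13, 27}, right has 4 {30, 20, 15, 16}.
    Root 13: left subtree has 1 node {26}, right has 1 {27}.
    Root 16: left subtree has 3 nodes {30, 20, 15}, right has 0 { }.
      Root 30: left subtree has 0 nodes { }, right has 2 {20, 15}.
        Root 20: left subtree has 0 nodes { }, right has 1 {15}.

8 2 11 28 39 5 13 26 27 16 30 20 15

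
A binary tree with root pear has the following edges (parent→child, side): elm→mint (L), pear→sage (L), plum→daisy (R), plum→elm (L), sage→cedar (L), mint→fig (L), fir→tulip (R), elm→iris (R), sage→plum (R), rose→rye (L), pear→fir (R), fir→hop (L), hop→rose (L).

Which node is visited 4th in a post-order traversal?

iris

Post-order visits the left subtree, then the right subtree, then the node.
At pear: go left to sage.
  At sage: go left to cedar.
    cedar is a leaf — visit cedar.
  At sage: go right to plum.
    At plum: go left to elm.
      At elm: go left to mint.
        At mint: go left to fig.
          fig is a leaf — visit fig.
        At mint: no right child.
        Visit mint.
      At elm: go right to iris.
        iris is a leaf — visit iris.
      Visit elm.
    At plum: go right to daisy.
      daisy is a leaf — visit daisy.
    Visit plum.
  Visit sage.
At pear: go right to fir.
  At fir: go left to hop.
    At hop: go left to rose.
      At rose: go left to rye.
        rye is a leaf — visit rye.
      At rose: no right child.
      Visit rose.
    At hop: no right child.
    Visit hop.
  At fir: go right to tulip.
    tulip is a leaf — visit tulip.
  Visit fir.
Visit pear.
Full post-order sequence: cedar, fig, mint, iris, elm, daisy, plum, sage, rye, rose, hop, tulip, fir, pear.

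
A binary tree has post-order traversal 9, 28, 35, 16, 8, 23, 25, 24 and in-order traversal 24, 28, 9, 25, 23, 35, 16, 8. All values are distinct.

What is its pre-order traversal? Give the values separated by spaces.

24 25 28 9 23 8 16 35

The last element of post-order is the root; it splits in-order into left and right subtrees.
Root 24: left subtree has 0 nodes { }, right has 7 {28, 9, 25, 23, 35, 16, 8}.
  Root 25: left subtree has 2 nodes {28, 9}, right has 4 {23, 35, 16, 8}.
    Root 28: left subtree has 0 nodes { }, right has 1 {9}.
    Root 23: left subtree has 0 nodes { }, right has 3 {35, 16, 8}.
      Root 8: left subtree has 2 nodes {35, 16}, right has 0 { }.
        Root 16: left subtree has 1 node {35}, right has 0 { }.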